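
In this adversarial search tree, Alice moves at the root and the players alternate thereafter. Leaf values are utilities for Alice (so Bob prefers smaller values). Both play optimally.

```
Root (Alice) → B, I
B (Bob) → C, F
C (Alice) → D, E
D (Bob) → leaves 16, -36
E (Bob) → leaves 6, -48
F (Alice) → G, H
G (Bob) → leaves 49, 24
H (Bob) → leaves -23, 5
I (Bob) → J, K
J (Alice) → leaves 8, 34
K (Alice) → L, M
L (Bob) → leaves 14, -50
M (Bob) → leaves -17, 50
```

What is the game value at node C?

D: min(16, -36) = -36
E: min(6, -48) = -48
C: max(-36, -48) = -36

-36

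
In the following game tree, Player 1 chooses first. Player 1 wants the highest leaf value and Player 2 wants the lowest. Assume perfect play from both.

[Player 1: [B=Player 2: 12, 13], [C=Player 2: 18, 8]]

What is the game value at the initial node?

B (Player 2): min(12, 13) = 12
C (Player 2): min(18, 8) = 8
Root (Player 1): max(12, 8) = 12

12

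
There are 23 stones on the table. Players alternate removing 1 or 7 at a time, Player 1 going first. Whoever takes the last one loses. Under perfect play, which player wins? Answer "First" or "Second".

Mark each pile size as W (mover wins) or L (mover loses):
i:   0  1  2  3  4  5  6  7  8  9 10 11 12 13 14 15 16 17 18 19 20 21 22 23
     W  L  W  L  W  L  W  L  W  L  W  L  W  L  W  L  W  L  W  L  W  L  W  L
Position 23 is L, so the second player wins.

Second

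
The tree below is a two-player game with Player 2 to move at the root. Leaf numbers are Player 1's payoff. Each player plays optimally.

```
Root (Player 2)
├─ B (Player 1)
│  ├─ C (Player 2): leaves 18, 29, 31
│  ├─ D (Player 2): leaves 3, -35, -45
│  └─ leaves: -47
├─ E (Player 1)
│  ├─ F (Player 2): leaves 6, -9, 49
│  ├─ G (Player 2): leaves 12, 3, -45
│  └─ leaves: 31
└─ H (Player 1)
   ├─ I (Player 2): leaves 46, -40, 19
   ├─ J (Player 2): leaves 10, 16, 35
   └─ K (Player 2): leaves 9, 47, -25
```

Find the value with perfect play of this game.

C (Player 2): min(18, 29, 31) = 18
D (Player 2): min(3, -35, -45) = -45
B (Player 1): max(18, -45, -47) = 18
F (Player 2): min(6, -9, 49) = -9
G (Player 2): min(12, 3, -45) = -45
E (Player 1): max(-9, -45, 31) = 31
I (Player 2): min(46, -40, 19) = -40
J (Player 2): min(10, 16, 35) = 10
K (Player 2): min(9, 47, -25) = -25
H (Player 1): max(-40, 10, -25) = 10
Root (Player 2): min(18, 31, 10) = 10

10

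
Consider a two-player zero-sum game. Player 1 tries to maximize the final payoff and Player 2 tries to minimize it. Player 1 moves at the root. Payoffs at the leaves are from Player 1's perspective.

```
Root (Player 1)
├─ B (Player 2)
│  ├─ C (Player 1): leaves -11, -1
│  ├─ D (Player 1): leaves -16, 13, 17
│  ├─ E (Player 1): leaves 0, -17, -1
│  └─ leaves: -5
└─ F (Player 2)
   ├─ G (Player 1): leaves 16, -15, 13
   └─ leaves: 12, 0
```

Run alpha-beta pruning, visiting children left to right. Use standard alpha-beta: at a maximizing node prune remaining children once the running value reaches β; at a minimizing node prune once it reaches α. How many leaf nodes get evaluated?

11

C [α=-∞,β=+∞]: v=-1
D [α=-∞,β=-1]: v=13 after child 2 ≥ β → β-cutoff, skip 1
E [α=-∞,β=-1]: v=0 after child 1 ≥ β → β-cutoff, skip 2
B [α=-∞,β=+∞]: v=-5
G [α=-5,β=+∞]: v=16
F [α=-5,β=+∞]: v=0
Root [α=-∞,β=+∞]: v=0
Leaves evaluated: 11 of 14.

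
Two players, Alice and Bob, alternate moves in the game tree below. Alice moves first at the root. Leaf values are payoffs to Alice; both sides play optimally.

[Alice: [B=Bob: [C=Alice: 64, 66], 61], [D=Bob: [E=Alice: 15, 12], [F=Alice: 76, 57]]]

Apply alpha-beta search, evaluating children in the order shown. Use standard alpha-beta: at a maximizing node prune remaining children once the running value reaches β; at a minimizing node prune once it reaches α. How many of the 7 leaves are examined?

C [α=-∞,β=+∞]: v=66
B [α=-∞,β=+∞]: v=61
E [α=61,β=+∞]: v=15
D [α=61,β=+∞]: v=15 after child 1 ≤ α → α-cutoff, skip 1
Root [α=-∞,β=+∞]: v=61
Leaves evaluated: 5 of 7.

5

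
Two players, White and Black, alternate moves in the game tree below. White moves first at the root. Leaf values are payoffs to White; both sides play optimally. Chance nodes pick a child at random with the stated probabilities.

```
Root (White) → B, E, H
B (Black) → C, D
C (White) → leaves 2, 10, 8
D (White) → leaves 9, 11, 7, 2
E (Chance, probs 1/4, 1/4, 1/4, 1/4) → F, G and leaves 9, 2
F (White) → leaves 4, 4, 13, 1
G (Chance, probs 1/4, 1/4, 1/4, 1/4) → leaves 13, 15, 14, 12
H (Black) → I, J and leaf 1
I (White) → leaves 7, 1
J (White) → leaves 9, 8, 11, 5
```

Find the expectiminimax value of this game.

10

C (White): max(2, 10, 8) = 10
D (White): max(9, 11, 7, 2) = 11
B (Black): min(10, 11) = 10
F (White): max(4, 4, 13, 1) = 13
G (Chance): 1/4·13 + 1/4·15 + 1/4·14 + 1/4·12 = 13.5
E (Chance): 1/4·13 + 1/4·13.5 + 1/4·9 + 1/4·2 = 9.38
I (White): max(7, 1) = 7
J (White): max(9, 8, 11, 5) = 11
H (Black): min(7, 11, 1) = 1
Root (White): max(10, 9.38, 1) = 10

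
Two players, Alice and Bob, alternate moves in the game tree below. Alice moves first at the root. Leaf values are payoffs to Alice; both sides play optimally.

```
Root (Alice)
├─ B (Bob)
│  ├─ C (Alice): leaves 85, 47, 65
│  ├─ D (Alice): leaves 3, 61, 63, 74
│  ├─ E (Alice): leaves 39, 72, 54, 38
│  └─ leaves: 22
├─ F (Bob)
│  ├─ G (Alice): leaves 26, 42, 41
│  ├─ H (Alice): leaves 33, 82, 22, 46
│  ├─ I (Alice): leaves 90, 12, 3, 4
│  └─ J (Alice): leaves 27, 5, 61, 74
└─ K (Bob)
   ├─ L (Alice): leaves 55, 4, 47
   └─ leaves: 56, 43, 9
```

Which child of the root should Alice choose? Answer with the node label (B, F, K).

C (Alice): max(85, 47, 65) = 85
D (Alice): max(3, 61, 63, 74) = 74
E (Alice): max(39, 72, 54, 38) = 72
B (Bob): min(85, 74, 72, 22) = 22
G (Alice): max(26, 42, 41) = 42
H (Alice): max(33, 82, 22, 46) = 82
I (Alice): max(90, 12, 3, 4) = 90
J (Alice): max(27, 5, 61, 74) = 74
F (Bob): min(42, 82, 90, 74) = 42
L (Alice): max(55, 4, 47) = 55
K (Bob): min(55, 56, 43, 9) = 9
Root (Alice): max(22, 42, 9) = 42
Alice picks the child with the highest value: F (value 42).

F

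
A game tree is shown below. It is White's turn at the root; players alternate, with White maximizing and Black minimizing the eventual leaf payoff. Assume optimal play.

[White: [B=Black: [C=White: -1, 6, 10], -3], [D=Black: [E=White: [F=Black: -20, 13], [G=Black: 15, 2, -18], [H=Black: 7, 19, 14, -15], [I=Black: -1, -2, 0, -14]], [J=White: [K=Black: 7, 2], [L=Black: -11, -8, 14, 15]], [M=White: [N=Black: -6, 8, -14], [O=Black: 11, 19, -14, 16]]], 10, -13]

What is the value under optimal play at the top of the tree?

C (White): max(-1, 6, 10) = 10
B (Black): min(10, -3) = -3
F (Black): min(-20, 13) = -20
G (Black): min(15, 2, -18) = -18
H (Black): min(7, 19, 14, -15) = -15
I (Black): min(-1, -2, 0, -14) = -14
E (White): max(-20, -18, -15, -14) = -14
K (Black): min(7, 2) = 2
L (Black): min(-11, -8, 14, 15) = -11
J (White): max(2, -11) = 2
N (Black): min(-6, 8, -14) = -14
O (Black): min(11, 19, -14, 16) = -14
M (White): max(-14, -14) = -14
D (Black): min(-14, 2, -14) = -14
Root (White): max(-3, -14, 10, -13) = 10

10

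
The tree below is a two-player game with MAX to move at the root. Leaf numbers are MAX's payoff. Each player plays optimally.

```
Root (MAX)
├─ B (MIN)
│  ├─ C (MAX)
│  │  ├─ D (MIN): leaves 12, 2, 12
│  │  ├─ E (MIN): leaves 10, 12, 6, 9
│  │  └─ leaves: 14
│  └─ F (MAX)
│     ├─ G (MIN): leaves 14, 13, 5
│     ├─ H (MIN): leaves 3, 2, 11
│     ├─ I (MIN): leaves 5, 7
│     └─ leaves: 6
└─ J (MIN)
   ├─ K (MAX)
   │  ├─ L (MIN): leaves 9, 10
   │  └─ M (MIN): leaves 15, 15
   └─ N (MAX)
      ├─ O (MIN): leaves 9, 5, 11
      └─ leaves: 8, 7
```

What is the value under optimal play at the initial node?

8

D (MIN): min(12, 2, 12) = 2
E (MIN): min(10, 12, 6, 9) = 6
C (MAX): max(2, 6, 14) = 14
G (MIN): min(14, 13, 5) = 5
H (MIN): min(3, 2, 11) = 2
I (MIN): min(5, 7) = 5
F (MAX): max(5, 2, 5, 6) = 6
B (MIN): min(14, 6) = 6
L (MIN): min(9, 10) = 9
M (MIN): min(15, 15) = 15
K (MAX): max(9, 15) = 15
O (MIN): min(9, 5, 11) = 5
N (MAX): max(5, 8, 7) = 8
J (MIN): min(15, 8) = 8
Root (MAX): max(6, 8) = 8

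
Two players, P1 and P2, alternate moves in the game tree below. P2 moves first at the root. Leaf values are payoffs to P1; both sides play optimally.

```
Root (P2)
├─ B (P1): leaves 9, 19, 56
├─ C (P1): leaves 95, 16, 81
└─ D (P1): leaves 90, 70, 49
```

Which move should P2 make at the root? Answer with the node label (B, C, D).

B

B (P1): max(9, 19, 56) = 56
C (P1): max(95, 16, 81) = 95
D (P1): max(90, 70, 49) = 90
Root (P2): min(56, 95, 90) = 56
P2 picks the child with the lowest value: B (value 56).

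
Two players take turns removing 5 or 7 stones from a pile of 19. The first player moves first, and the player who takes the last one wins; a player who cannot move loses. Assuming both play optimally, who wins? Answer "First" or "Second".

First

Mark each pile size as W (mover wins) or L (mover loses):
i:   0  1  2  3  4  5  6  7  8  9 10 11 12 13 14 15 16 17 18 19
     L  L  L  L  L  W  W  W  W  W  W  W  L  L  L  L  L  W  W  W
Position 19 is W, so the first player wins.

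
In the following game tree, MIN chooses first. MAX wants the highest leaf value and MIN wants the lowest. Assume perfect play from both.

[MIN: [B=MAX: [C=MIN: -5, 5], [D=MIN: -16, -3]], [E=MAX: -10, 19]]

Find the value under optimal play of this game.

C (MIN): min(-5, 5) = -5
D (MIN): min(-16, -3) = -16
B (MAX): max(-5, -16) = -5
E (MAX): max(-10, 19) = 19
Root (MIN): min(-5, 19) = -5

-5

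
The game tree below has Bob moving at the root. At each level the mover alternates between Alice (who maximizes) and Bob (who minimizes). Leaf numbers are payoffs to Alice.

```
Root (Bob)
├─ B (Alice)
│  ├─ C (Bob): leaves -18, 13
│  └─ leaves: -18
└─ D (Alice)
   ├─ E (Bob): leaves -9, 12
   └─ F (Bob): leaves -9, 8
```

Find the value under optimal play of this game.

-18

C (Bob): min(-18, 13) = -18
B (Alice): max(-18, -18) = -18
E (Bob): min(-9, 12) = -9
F (Bob): min(-9, 8) = -9
D (Alice): max(-9, -9) = -9
Root (Bob): min(-18, -9) = -18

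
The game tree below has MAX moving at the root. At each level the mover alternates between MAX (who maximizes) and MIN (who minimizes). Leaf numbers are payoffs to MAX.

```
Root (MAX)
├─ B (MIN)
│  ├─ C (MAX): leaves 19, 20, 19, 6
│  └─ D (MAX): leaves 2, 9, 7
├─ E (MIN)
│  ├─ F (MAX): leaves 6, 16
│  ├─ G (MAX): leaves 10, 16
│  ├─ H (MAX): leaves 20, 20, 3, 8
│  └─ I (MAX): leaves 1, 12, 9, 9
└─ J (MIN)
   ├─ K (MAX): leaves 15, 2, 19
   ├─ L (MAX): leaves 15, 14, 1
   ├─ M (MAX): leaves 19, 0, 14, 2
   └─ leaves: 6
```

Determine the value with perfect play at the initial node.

12

C (MAX): max(19, 20, 19, 6) = 20
D (MAX): max(2, 9, 7) = 9
B (MIN): min(20, 9) = 9
F (MAX): max(6, 16) = 16
G (MAX): max(10, 16) = 16
H (MAX): max(20, 20, 3, 8) = 20
I (MAX): max(1, 12, 9, 9) = 12
E (MIN): min(16, 16, 20, 12) = 12
K (MAX): max(15, 2, 19) = 19
L (MAX): max(15, 14, 1) = 15
M (MAX): max(19, 0, 14, 2) = 19
J (MIN): min(19, 15, 19, 6) = 6
Root (MAX): max(9, 12, 6) = 12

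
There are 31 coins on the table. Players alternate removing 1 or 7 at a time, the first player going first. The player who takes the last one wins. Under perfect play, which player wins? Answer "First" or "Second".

First

W/L table (W = player to move can force a win):
i:   0  1  2  3  4  5  6  7  8  9 10 11 12 13 14 15 16 17 18 19 20 21 22 23 24 25 26 27 28 29 30 31
     L  W  L  W  L  W  L  W  L  W  L  W  L  W  L  W  L  W  L  W  L  W  L  W  L  W  L  W  L  W  L  W
Position 31 is W, so the first player wins.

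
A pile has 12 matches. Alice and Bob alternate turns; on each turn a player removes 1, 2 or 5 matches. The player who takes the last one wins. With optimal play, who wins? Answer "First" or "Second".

Mark each pile size as W (mover wins) or L (mover loses):
i:   0  1  2  3  4  5  6  7  8  9 10 11 12
     L  W  W  L  W  W  L  W  W  L  W  W  L
Position 12 is L, so the second player wins.

Second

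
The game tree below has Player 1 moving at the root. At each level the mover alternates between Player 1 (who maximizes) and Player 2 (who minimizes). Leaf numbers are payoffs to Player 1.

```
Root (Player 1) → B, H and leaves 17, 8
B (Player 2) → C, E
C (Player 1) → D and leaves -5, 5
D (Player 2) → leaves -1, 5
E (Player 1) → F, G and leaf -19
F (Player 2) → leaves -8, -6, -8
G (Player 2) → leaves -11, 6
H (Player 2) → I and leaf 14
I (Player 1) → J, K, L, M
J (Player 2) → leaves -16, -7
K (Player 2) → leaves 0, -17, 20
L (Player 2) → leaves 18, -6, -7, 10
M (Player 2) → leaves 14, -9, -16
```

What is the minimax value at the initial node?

17

D (Player 2): min(-1, 5) = -1
C (Player 1): max(-1, -5, 5) = 5
F (Player 2): min(-8, -6, -8) = -8
G (Player 2): min(-11, 6) = -11
E (Player 1): max(-8, -11, -19) = -8
B (Player 2): min(5, -8) = -8
J (Player 2): min(-16, -7) = -16
K (Player 2): min(0, -17, 20) = -17
L (Player 2): min(18, -6, -7, 10) = -7
M (Player 2): min(14, -9, -16) = -16
I (Player 1): max(-16, -17, -7, -16) = -7
H (Player 2): min(-7, 14) = -7
Root (Player 1): max(-8, -7, 17, 8) = 17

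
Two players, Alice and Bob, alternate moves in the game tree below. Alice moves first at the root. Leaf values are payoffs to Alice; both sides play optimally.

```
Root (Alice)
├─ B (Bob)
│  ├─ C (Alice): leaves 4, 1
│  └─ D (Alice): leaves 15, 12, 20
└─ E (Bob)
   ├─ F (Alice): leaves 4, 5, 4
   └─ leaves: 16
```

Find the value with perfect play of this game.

5

C (Alice): max(4, 1) = 4
D (Alice): max(15, 12, 20) = 20
B (Bob): min(4, 20) = 4
F (Alice): max(4, 5, 4) = 5
E (Bob): min(5, 16) = 5
Root (Alice): max(4, 5) = 5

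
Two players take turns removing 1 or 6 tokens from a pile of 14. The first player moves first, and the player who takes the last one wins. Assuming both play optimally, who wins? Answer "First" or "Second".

Second

Mark each pile size as W (mover wins) or L (mover loses):
i:   0  1  2  3  4  5  6  7  8  9 10 11 12 13 14
     L  W  L  W  L  W  W  L  W  L  W  L  W  W  L
Position 14 is L, so the second player wins.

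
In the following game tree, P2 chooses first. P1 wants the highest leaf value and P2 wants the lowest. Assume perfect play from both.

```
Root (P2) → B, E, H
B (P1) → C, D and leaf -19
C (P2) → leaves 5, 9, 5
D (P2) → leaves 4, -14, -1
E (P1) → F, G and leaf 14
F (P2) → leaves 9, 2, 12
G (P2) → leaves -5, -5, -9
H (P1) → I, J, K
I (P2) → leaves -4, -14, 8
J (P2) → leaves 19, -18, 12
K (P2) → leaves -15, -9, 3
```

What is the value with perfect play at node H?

-14

I: min(-4, -14, 8) = -14
J: min(19, -18, 12) = -18
K: min(-15, -9, 3) = -15
H: max(-14, -18, -15) = -14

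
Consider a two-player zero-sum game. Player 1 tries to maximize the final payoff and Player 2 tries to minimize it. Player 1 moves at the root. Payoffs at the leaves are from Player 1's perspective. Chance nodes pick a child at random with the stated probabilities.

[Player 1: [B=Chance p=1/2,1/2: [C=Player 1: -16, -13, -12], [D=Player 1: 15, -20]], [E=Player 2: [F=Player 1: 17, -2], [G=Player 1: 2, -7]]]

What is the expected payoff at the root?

2

C (Player 1): max(-16, -13, -12) = -12
D (Player 1): max(15, -20) = 15
B (Chance): 1/2·-12 + 1/2·15 = 1.5
F (Player 1): max(17, -2) = 17
G (Player 1): max(2, -7) = 2
E (Player 2): min(17, 2) = 2
Root (Player 1): max(1.5, 2) = 2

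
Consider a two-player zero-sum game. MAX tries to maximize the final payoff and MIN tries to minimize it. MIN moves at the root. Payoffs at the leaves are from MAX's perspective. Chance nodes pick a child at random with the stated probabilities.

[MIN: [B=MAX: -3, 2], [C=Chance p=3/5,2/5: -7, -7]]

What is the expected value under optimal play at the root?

B (MAX): max(-3, 2) = 2
C (Chance): 3/5·-7 + 2/5·-7 = -7
Root (MIN): min(2, -7) = -7

-7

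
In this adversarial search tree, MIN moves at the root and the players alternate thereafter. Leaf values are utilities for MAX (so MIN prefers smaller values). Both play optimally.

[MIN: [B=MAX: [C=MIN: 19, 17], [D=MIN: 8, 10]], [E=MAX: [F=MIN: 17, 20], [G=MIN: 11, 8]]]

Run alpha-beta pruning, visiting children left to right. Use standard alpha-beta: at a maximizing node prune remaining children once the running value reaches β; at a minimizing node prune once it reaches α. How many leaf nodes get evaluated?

5

C [α=-∞,β=+∞]: v=17
D [α=17,β=+∞]: v=8 after child 1 ≤ α → α-cutoff, skip 1
B [α=-∞,β=+∞]: v=17
F [α=-∞,β=17]: v=17
E [α=-∞,β=17]: v=17 after child 1 ≥ β → β-cutoff, skip 1
Root [α=-∞,β=+∞]: v=17
Leaves evaluated: 5 of 8.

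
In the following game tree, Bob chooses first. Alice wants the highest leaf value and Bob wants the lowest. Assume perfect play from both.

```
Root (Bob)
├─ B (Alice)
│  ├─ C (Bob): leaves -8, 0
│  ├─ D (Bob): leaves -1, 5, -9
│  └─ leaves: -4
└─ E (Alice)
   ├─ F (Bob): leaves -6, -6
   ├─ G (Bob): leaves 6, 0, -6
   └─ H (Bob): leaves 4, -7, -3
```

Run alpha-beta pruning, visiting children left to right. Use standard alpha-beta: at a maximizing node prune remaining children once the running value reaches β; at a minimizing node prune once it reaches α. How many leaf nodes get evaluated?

C [α=-∞,β=+∞]: v=-8
D [α=-8,β=+∞]: v=-9
B [α=-∞,β=+∞]: v=-4
F [α=-∞,β=-4]: v=-6
G [α=-6,β=-4]: v=-6
H [α=-6,β=-4]: v=-7 after child 2 ≤ α → α-cutoff, skip 1
E [α=-∞,β=-4]: v=-6
Root [α=-∞,β=+∞]: v=-6
Leaves evaluated: 13 of 14.

13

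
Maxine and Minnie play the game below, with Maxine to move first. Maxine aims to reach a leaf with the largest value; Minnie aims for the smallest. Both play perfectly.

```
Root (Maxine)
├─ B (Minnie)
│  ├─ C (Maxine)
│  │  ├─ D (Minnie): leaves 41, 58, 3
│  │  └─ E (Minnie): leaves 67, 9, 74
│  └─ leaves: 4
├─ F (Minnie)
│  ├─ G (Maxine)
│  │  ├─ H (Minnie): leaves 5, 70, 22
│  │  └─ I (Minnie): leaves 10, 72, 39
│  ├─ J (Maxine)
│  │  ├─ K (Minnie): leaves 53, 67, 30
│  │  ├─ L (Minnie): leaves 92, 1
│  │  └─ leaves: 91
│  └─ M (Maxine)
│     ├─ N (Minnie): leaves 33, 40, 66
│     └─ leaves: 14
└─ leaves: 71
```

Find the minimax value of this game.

D (Minnie): min(41, 58, 3) = 3
E (Minnie): min(67, 9, 74) = 9
C (Maxine): max(3, 9) = 9
B (Minnie): min(9, 4) = 4
H (Minnie): min(5, 70, 22) = 5
I (Minnie): min(10, 72, 39) = 10
G (Maxine): max(5, 10) = 10
K (Minnie): min(53, 67, 30) = 30
L (Minnie): min(92, 1) = 1
J (Maxine): max(30, 1, 91) = 91
N (Minnie): min(33, 40, 66) = 33
M (Maxine): max(33, 14) = 33
F (Minnie): min(10, 91, 33) = 10
Root (Maxine): max(4, 10, 71) = 71

71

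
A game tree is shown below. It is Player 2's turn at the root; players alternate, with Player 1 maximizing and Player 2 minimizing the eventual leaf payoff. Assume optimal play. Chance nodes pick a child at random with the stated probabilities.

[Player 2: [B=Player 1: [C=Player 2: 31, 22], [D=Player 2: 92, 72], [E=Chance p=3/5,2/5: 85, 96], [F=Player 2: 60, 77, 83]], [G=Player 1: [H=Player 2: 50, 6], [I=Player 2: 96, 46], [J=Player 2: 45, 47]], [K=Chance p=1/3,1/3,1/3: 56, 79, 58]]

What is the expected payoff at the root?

C (Player 2): min(31, 22) = 22
D (Player 2): min(92, 72) = 72
E (Chance): 3/5·85 + 2/5·96 = 89.4
F (Player 2): min(60, 77, 83) = 60
B (Player 1): max(22, 72, 89.4, 60) = 89.4
H (Player 2): min(50, 6) = 6
I (Player 2): min(96, 46) = 46
J (Player 2): min(45, 47) = 45
G (Player 1): max(6, 46, 45) = 46
K (Chance): 1/3·56 + 1/3·79 + 1/3·58 = 64.33
Root (Player 2): min(89.4, 46, 64.33) = 46

46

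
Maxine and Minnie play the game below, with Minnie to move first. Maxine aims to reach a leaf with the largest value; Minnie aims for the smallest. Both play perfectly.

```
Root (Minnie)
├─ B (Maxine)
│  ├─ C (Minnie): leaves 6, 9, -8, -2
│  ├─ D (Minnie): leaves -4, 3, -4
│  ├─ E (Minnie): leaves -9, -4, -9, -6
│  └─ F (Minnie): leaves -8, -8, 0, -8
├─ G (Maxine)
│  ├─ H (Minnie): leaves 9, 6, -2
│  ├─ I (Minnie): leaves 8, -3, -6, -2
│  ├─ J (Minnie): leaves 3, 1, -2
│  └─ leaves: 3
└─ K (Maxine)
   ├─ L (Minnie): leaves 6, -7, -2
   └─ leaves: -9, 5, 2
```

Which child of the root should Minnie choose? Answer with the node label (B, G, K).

C (Minnie): min(6, 9, -8, -2) = -8
D (Minnie): min(-4, 3, -4) = -4
E (Minnie): min(-9, -4, -9, -6) = -9
F (Minnie): min(-8, -8, 0, -8) = -8
B (Maxine): max(-8, -4, -9, -8) = -4
H (Minnie): min(9, 6, -2) = -2
I (Minnie): min(8, -3, -6, -2) = -6
J (Minnie): min(3, 1, -2) = -2
G (Maxine): max(-2, -6, -2, 3) = 3
L (Minnie): min(6, -7, -2) = -7
K (Maxine): max(-7, -9, 5, 2) = 5
Root (Minnie): min(-4, 3, 5) = -4
Minnie picks the child with the lowest value: B (value -4).

B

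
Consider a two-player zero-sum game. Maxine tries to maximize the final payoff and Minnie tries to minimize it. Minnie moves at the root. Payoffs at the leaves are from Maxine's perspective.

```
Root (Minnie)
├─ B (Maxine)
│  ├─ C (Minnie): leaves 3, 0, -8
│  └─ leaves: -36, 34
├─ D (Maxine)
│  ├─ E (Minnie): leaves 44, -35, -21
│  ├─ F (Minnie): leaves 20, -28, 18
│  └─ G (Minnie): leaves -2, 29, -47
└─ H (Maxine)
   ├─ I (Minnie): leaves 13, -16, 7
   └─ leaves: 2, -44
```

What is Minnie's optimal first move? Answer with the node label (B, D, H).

D

C (Minnie): min(3, 0, -8) = -8
B (Maxine): max(-8, -36, 34) = 34
E (Minnie): min(44, -35, -21) = -35
F (Minnie): min(20, -28, 18) = -28
G (Minnie): min(-2, 29, -47) = -47
D (Maxine): max(-35, -28, -47) = -28
I (Minnie): min(13, -16, 7) = -16
H (Maxine): max(-16, 2, -44) = 2
Root (Minnie): min(34, -28, 2) = -28
Minnie picks the child with the lowest value: D (value -28).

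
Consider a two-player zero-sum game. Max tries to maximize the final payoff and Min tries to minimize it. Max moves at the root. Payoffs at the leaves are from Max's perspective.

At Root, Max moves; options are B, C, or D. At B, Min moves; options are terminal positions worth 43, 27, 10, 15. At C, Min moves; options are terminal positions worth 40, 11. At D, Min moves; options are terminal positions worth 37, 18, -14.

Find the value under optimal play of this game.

11

B (Min): min(43, 27, 10, 15) = 10
C (Min): min(40, 11) = 11
D (Min): min(37, 18, -14) = -14
Root (Max): max(10, 11, -14) = 11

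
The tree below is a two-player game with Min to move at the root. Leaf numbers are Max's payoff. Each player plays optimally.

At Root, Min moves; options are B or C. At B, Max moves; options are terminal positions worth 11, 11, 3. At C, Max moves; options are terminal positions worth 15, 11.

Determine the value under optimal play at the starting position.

11

B (Max): max(11, 11, 3) = 11
C (Max): max(15, 11) = 15
Root (Min): min(11, 15) = 11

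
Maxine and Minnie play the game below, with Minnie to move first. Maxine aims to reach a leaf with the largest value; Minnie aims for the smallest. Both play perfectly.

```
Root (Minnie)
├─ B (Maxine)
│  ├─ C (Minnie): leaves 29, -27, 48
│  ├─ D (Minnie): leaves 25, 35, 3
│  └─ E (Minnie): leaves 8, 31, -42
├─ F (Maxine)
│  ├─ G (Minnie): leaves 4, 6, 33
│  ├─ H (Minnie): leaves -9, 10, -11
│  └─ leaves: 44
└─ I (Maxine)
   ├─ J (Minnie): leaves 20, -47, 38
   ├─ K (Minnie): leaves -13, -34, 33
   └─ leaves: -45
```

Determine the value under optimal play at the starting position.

-34

C (Minnie): min(29, -27, 48) = -27
D (Minnie): min(25, 35, 3) = 3
E (Minnie): min(8, 31, -42) = -42
B (Maxine): max(-27, 3, -42) = 3
G (Minnie): min(4, 6, 33) = 4
H (Minnie): min(-9, 10, -11) = -11
F (Maxine): max(4, -11, 44) = 44
J (Minnie): min(20, -47, 38) = -47
K (Minnie): min(-13, -34, 33) = -34
I (Maxine): max(-47, -34, -45) = -34
Root (Minnie): min(3, 44, -34) = -34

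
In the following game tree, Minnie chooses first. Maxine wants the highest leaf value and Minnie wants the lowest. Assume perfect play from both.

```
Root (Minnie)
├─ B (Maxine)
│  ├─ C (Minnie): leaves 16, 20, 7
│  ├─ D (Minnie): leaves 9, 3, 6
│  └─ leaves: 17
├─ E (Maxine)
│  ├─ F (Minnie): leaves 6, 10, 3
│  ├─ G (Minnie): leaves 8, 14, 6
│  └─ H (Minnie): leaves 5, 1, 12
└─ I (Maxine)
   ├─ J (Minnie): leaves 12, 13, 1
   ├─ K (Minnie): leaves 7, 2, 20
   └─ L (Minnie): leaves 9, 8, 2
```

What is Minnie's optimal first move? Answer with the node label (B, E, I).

I

C (Minnie): min(16, 20, 7) = 7
D (Minnie): min(9, 3, 6) = 3
B (Maxine): max(7, 3, 17) = 17
F (Minnie): min(6, 10, 3) = 3
G (Minnie): min(8, 14, 6) = 6
H (Minnie): min(5, 1, 12) = 1
E (Maxine): max(3, 6, 1) = 6
J (Minnie): min(12, 13, 1) = 1
K (Minnie): min(7, 2, 20) = 2
L (Minnie): min(9, 8, 2) = 2
I (Maxine): max(1, 2, 2) = 2
Root (Minnie): min(17, 6, 2) = 2
Minnie picks the child with the lowest value: I (value 2).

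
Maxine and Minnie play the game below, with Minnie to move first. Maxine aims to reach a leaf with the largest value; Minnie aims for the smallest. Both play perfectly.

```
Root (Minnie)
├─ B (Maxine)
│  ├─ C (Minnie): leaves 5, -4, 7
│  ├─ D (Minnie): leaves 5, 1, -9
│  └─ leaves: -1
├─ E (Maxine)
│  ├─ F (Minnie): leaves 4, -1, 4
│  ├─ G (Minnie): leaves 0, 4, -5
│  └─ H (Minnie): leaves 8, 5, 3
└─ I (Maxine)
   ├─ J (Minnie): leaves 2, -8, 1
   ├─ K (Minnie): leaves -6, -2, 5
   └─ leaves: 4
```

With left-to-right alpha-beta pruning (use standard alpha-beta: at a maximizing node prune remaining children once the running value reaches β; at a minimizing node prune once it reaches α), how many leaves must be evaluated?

C [α=-∞,β=+∞]: v=-4
D [α=-4,β=+∞]: v=-9
B [α=-∞,β=+∞]: v=-1
F [α=-∞,β=-1]: v=-1
E [α=-∞,β=-1]: v=-1 after child 1 ≥ β → β-cutoff, skip 2
J [α=-∞,β=-1]: v=-8
K [α=-8,β=-1]: v=-6
I [α=-∞,β=-1]: v=4
Root [α=-∞,β=+∞]: v=-1
Leaves evaluated: 17 of 23.

17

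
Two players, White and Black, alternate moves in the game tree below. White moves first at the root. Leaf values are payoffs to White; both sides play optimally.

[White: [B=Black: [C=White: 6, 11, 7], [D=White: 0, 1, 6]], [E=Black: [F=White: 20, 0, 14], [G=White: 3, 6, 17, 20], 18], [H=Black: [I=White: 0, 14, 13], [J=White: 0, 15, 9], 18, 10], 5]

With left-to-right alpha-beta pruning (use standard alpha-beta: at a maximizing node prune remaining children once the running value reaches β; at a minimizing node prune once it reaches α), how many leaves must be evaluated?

C [α=-∞,β=+∞]: v=11
D [α=-∞,β=11]: v=6
B [α=-∞,β=+∞]: v=6
F [α=6,β=+∞]: v=20
G [α=6,β=20]: v=20
E [α=6,β=+∞]: v=18
I [α=18,β=+∞]: v=14
H [α=18,β=+∞]: v=14 after child 1 ≤ α → α-cutoff, skip 3
Root [α=-∞,β=+∞]: v=18
Leaves evaluated: 18 of 23.

18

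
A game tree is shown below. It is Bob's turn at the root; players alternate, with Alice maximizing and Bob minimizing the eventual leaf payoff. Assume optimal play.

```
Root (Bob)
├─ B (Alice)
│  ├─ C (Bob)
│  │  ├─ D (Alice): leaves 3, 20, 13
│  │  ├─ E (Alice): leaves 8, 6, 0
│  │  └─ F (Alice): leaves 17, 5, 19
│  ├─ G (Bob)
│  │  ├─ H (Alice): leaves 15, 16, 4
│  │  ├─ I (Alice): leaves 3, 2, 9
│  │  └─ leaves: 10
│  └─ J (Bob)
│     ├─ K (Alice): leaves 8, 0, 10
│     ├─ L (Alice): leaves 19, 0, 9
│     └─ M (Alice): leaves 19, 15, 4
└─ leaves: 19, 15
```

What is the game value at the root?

10

D (Alice): max(3, 20, 13) = 20
E (Alice): max(8, 6, 0) = 8
F (Alice): max(17, 5, 19) = 19
C (Bob): min(20, 8, 19) = 8
H (Alice): max(15, 16, 4) = 16
I (Alice): max(3, 2, 9) = 9
G (Bob): min(16, 9, 10) = 9
K (Alice): max(8, 0, 10) = 10
L (Alice): max(19, 0, 9) = 19
M (Alice): max(19, 15, 4) = 19
J (Bob): min(10, 19, 19) = 10
B (Alice): max(8, 9, 10) = 10
Root (Bob): min(10, 19, 15) = 10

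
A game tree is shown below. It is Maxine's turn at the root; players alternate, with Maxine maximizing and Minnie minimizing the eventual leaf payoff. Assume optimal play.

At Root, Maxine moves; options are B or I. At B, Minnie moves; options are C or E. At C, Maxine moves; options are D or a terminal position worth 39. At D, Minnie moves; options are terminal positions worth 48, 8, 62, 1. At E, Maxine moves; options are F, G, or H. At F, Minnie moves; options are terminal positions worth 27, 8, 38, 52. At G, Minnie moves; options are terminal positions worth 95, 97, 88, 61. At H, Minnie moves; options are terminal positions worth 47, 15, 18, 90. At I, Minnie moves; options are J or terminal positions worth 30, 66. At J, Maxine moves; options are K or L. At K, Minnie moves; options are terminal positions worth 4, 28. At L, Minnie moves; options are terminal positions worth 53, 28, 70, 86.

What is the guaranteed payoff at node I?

28

K: min(4, 28) = 4
L: min(53, 28, 70, 86) = 28
J: max(4, 28) = 28
I: min(28, 30, 66) = 28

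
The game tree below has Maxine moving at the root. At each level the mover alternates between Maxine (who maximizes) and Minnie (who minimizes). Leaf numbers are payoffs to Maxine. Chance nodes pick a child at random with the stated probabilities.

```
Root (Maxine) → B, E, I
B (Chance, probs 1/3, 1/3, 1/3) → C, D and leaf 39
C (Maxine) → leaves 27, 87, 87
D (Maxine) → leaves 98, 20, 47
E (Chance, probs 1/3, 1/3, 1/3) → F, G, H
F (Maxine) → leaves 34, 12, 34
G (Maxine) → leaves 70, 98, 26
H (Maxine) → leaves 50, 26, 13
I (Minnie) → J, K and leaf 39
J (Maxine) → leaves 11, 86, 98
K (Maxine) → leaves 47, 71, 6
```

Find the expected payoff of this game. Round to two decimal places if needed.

C (Maxine): max(27, 87, 87) = 87
D (Maxine): max(98, 20, 47) = 98
B (Chance): 1/3·87 + 1/3·98 + 1/3·39 = 74.67
F (Maxine): max(34, 12, 34) = 34
G (Maxine): max(70, 98, 26) = 98
H (Maxine): max(50, 26, 13) = 50
E (Chance): 1/3·34 + 1/3·98 + 1/3·50 = 60.67
J (Maxine): max(11, 86, 98) = 98
K (Maxine): max(47, 71, 6) = 71
I (Minnie): min(98, 71, 39) = 39
Root (Maxine): max(74.67, 60.67, 39) = 74.67

74.67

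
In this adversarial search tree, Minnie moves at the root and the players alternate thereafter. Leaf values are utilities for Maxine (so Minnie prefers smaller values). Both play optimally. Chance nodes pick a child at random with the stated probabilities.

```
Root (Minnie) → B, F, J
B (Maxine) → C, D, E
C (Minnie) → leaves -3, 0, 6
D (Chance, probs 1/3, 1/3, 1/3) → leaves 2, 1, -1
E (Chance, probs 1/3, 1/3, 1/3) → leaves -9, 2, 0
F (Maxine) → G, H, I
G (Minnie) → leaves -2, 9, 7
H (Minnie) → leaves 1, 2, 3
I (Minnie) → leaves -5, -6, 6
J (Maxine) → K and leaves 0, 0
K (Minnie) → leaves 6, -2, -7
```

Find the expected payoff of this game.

C (Minnie): min(-3, 0, 6) = -3
D (Chance): 1/3·2 + 1/3·1 + 1/3·-1 = 0.67
E (Chance): 1/3·-9 + 1/3·2 + 1/3·0 = -2.33
B (Maxine): max(-3, 0.67, -2.33) = 0.67
G (Minnie): min(-2, 9, 7) = -2
H (Minnie): min(1, 2, 3) = 1
I (Minnie): min(-5, -6, 6) = -6
F (Maxine): max(-2, 1, -6) = 1
K (Minnie): min(6, -2, -7) = -7
J (Maxine): max(-7, 0, 0) = 0
Root (Minnie): min(0.67, 1, 0) = 0

0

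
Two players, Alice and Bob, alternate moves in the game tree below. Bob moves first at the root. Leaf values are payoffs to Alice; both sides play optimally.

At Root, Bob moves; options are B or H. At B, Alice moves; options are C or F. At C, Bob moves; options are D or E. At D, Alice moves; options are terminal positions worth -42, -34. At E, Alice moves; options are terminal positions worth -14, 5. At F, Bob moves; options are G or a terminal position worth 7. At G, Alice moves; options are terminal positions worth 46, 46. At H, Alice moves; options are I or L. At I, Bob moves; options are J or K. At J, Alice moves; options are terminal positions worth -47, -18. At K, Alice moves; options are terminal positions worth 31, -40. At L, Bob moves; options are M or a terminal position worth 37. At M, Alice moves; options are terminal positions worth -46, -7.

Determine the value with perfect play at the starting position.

D (Alice): max(-42, -34) = -34
E (Alice): max(-14, 5) = 5
C (Bob): min(-34, 5) = -34
G (Alice): max(46, 46) = 46
F (Bob): min(46, 7) = 7
B (Alice): max(-34, 7) = 7
J (Alice): max(-47, -18) = -18
K (Alice): max(31, -40) = 31
I (Bob): min(-18, 31) = -18
M (Alice): max(-46, -7) = -7
L (Bob): min(-7, 37) = -7
H (Alice): max(-18, -7) = -7
Root (Bob): min(7, -7) = -7

-7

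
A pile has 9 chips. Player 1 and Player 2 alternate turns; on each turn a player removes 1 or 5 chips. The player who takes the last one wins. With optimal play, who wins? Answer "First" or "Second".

i:   0  1  2  3  4  5  6  7  8  9
     L  W  L  W  L  W  L  W  L  W
Position 9 is W, so the first player wins.

First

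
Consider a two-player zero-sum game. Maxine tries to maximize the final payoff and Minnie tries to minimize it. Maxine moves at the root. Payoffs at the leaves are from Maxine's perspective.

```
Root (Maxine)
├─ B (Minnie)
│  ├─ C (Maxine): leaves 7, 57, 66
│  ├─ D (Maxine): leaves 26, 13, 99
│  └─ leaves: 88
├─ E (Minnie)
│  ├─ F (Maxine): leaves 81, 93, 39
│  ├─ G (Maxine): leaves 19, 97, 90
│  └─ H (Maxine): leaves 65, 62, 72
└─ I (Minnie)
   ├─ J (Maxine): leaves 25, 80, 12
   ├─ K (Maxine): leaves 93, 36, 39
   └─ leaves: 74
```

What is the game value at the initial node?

C (Maxine): max(7, 57, 66) = 66
D (Maxine): max(26, 13, 99) = 99
B (Minnie): min(66, 99, 88) = 66
F (Maxine): max(81, 93, 39) = 93
G (Maxine): max(19, 97, 90) = 97
H (Maxine): max(65, 62, 72) = 72
E (Minnie): min(93, 97, 72) = 72
J (Maxine): max(25, 80, 12) = 80
K (Maxine): max(93, 36, 39) = 93
I (Minnie): min(80, 93, 74) = 74
Root (Maxine): max(66, 72, 74) = 74

74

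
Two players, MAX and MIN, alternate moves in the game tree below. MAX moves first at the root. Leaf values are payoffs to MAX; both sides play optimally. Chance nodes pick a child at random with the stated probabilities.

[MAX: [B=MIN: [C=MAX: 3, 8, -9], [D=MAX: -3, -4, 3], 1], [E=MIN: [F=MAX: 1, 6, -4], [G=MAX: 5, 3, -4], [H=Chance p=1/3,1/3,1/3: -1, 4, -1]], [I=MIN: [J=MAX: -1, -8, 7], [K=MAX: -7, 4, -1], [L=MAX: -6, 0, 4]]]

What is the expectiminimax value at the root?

C (MAX): max(3, 8, -9) = 8
D (MAX): max(-3, -4, 3) = 3
B (MIN): min(8, 3, 1) = 1
F (MAX): max(1, 6, -4) = 6
G (MAX): max(5, 3, -4) = 5
H (Chance): 1/3·-1 + 1/3·4 + 1/3·-1 = 0.67
E (MIN): min(6, 5, 0.67) = 0.67
J (MAX): max(-1, -8, 7) = 7
K (MAX): max(-7, 4, -1) = 4
L (MAX): max(-6, 0, 4) = 4
I (MIN): min(7, 4, 4) = 4
Root (MAX): max(1, 0.67, 4) = 4

4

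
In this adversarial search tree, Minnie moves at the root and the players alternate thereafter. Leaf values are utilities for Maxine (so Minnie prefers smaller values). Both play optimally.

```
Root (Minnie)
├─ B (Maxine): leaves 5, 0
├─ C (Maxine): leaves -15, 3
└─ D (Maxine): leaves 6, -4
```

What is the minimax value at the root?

B (Maxine): max(5, 0) = 5
C (Maxine): max(-15, 3) = 3
D (Maxine): max(6, -4) = 6
Root (Minnie): min(5, 3, 6) = 3

3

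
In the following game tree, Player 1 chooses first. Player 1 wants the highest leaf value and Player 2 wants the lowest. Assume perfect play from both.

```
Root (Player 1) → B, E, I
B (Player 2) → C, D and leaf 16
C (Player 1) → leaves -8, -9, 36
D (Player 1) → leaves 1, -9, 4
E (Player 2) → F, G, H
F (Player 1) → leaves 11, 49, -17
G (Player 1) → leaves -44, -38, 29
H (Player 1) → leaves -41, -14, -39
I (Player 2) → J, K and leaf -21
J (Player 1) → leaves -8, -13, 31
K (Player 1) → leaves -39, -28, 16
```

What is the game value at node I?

-21

J: max(-8, -13, 31) = 31
K: max(-39, -28, 16) = 16
I: min(31, 16, -21) = -21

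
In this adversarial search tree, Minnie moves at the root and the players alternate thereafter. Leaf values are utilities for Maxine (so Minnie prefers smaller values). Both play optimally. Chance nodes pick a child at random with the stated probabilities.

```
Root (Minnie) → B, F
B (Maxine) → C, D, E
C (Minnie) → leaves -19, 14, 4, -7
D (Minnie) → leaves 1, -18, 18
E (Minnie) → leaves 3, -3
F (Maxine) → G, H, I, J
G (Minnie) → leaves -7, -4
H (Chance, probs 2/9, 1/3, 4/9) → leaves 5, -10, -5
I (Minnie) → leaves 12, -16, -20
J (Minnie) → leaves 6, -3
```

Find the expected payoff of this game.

-3

C (Minnie): min(-19, 14, 4, -7) = -19
D (Minnie): min(1, -18, 18) = -18
E (Minnie): min(3, -3) = -3
B (Maxine): max(-19, -18, -3) = -3
G (Minnie): min(-7, -4) = -7
H (Chance): 2/9·5 + 1/3·-10 + 4/9·-5 = -4.44
I (Minnie): min(12, -16, -20) = -20
J (Minnie): min(6, -3) = -3
F (Maxine): max(-7, -4.44, -20, -3) = -3
Root (Minnie): min(-3, -3) = -3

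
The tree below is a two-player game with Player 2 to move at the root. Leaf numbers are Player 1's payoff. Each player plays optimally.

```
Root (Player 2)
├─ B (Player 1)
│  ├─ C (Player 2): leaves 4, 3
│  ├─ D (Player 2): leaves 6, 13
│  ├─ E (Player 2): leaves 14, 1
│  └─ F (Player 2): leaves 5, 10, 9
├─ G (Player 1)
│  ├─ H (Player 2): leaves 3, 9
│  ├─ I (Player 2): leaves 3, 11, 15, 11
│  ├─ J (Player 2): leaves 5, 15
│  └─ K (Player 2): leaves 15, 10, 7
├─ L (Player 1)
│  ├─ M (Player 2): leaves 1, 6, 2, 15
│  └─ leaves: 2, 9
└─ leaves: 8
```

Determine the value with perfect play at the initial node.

C (Player 2): min(4, 3) = 3
D (Player 2): min(6, 13) = 6
E (Player 2): min(14, 1) = 1
F (Player 2): min(5, 10, 9) = 5
B (Player 1): max(3, 6, 1, 5) = 6
H (Player 2): min(3, 9) = 3
I (Player 2): min(3, 11, 15, 11) = 3
J (Player 2): min(5, 15) = 5
K (Player 2): min(15, 10, 7) = 7
G (Player 1): max(3, 3, 5, 7) = 7
M (Player 2): min(1, 6, 2, 15) = 1
L (Player 1): max(1, 2, 9) = 9
Root (Player 2): min(6, 7, 9, 8) = 6

6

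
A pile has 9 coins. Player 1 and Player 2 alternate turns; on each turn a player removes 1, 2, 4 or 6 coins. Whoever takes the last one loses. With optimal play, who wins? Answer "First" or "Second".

Second

i:   0  1  2  3  4  5  6  7  8  9
     W  L  W  W  L  W  W  W  W  L
Position 9 is L, so the second player wins.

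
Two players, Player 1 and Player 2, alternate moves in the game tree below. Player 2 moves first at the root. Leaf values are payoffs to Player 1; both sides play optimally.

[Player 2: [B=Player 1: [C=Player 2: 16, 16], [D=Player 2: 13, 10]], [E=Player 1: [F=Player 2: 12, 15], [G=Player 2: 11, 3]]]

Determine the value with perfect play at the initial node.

C (Player 2): min(16, 16) = 16
D (Player 2): min(13, 10) = 10
B (Player 1): max(16, 10) = 16
F (Player 2): min(12, 15) = 12
G (Player 2): min(11, 3) = 3
E (Player 1): max(12, 3) = 12
Root (Player 2): min(16, 12) = 12

12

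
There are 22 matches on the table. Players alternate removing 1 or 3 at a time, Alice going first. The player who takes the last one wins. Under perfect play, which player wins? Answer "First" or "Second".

Positions where the player to move wins (W) vs loses (L):
i:   0  1  2  3  4  5  6  7  8  9 10 11 12 13 14 15 16 17 18 19 20 21 22
     L  W  L  W  L  W  L  W  L  W  L  W  L  W  L  W  L  W  L  W  L  W  L
Position 22 is L, so the second player wins.

Second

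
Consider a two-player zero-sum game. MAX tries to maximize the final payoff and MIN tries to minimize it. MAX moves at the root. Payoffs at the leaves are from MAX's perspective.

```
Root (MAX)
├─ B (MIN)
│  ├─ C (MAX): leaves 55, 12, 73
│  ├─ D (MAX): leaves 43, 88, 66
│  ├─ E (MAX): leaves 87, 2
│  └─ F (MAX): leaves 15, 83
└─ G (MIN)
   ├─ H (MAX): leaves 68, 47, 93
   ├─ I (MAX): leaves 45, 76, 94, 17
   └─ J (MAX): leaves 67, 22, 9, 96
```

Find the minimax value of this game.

93

C (MAX): max(55, 12, 73) = 73
D (MAX): max(43, 88, 66) = 88
E (MAX): max(87, 2) = 87
F (MAX): max(15, 83) = 83
B (MIN): min(73, 88, 87, 83) = 73
H (MAX): max(68, 47, 93) = 93
I (MAX): max(45, 76, 94, 17) = 94
J (MAX): max(67, 22, 9, 96) = 96
G (MIN): min(93, 94, 96) = 93
Root (MAX): max(73, 93) = 93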